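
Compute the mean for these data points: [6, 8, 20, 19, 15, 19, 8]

13.5714

Step 1: Sum all values: 6 + 8 + 20 + 19 + 15 + 19 + 8 = 95
Step 2: Count the number of values: n = 7
Step 3: Mean = sum / n = 95 / 7 = 13.5714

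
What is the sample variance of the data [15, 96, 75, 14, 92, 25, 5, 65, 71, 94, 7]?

1411.9636

Step 1: Compute the mean: (15 + 96 + 75 + 14 + 92 + 25 + 5 + 65 + 71 + 94 + 7) / 11 = 50.8182
Step 2: Compute squared deviations from the mean:
  (15 - 50.8182)^2 = 1282.9421
  (96 - 50.8182)^2 = 2041.3967
  (75 - 50.8182)^2 = 584.7603
  (14 - 50.8182)^2 = 1355.5785
  (92 - 50.8182)^2 = 1695.9421
  (25 - 50.8182)^2 = 666.5785
  (5 - 50.8182)^2 = 2099.3058
  (65 - 50.8182)^2 = 201.124
  (71 - 50.8182)^2 = 407.3058
  (94 - 50.8182)^2 = 1864.6694
  (7 - 50.8182)^2 = 1920.0331
Step 3: Sum of squared deviations = 14119.6364
Step 4: Sample variance = 14119.6364 / 10 = 1411.9636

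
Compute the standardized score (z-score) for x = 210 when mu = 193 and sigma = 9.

1.8889

Step 1: Recall the z-score formula: z = (x - mu) / sigma
Step 2: Substitute values: z = (210 - 193) / 9
Step 3: z = 17 / 9 = 1.8889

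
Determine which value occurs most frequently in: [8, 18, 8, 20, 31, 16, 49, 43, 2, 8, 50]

8

Step 1: Count the frequency of each value:
  2: appears 1 time(s)
  8: appears 3 time(s)
  16: appears 1 time(s)
  18: appears 1 time(s)
  20: appears 1 time(s)
  31: appears 1 time(s)
  43: appears 1 time(s)
  49: appears 1 time(s)
  50: appears 1 time(s)
Step 2: The value 8 appears most frequently (3 times).
Step 3: Mode = 8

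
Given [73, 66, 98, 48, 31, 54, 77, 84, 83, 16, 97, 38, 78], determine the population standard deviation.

24.6072

Step 1: Compute the mean: 64.8462
Step 2: Sum of squared deviations from the mean: 7871.6923
Step 3: Population variance = 7871.6923 / 13 = 605.5148
Step 4: Standard deviation = sqrt(605.5148) = 24.6072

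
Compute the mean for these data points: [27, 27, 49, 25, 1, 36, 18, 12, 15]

23.3333

Step 1: Sum all values: 27 + 27 + 49 + 25 + 1 + 36 + 18 + 12 + 15 = 210
Step 2: Count the number of values: n = 9
Step 3: Mean = sum / n = 210 / 9 = 23.3333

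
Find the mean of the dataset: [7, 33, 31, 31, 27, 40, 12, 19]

25

Step 1: Sum all values: 7 + 33 + 31 + 31 + 27 + 40 + 12 + 19 = 200
Step 2: Count the number of values: n = 8
Step 3: Mean = sum / n = 200 / 8 = 25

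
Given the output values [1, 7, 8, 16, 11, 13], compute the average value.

9.3333

Step 1: Sum all values: 1 + 7 + 8 + 16 + 11 + 13 = 56
Step 2: Count the number of values: n = 6
Step 3: Mean = sum / n = 56 / 6 = 9.3333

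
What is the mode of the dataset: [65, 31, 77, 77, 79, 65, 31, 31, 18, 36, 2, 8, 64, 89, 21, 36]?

31

Step 1: Count the frequency of each value:
  2: appears 1 time(s)
  8: appears 1 time(s)
  18: appears 1 time(s)
  21: appears 1 time(s)
  31: appears 3 time(s)
  36: appears 2 time(s)
  64: appears 1 time(s)
  65: appears 2 time(s)
  77: appears 2 time(s)
  79: appears 1 time(s)
  89: appears 1 time(s)
Step 2: The value 31 appears most frequently (3 times).
Step 3: Mode = 31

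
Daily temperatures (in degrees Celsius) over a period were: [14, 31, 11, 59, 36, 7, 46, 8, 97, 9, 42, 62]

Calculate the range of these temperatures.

90

Step 1: Identify the maximum value: max = 97
Step 2: Identify the minimum value: min = 7
Step 3: Range = max - min = 97 - 7 = 90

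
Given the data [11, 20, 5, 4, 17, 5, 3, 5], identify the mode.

5

Step 1: Count the frequency of each value:
  3: appears 1 time(s)
  4: appears 1 time(s)
  5: appears 3 time(s)
  11: appears 1 time(s)
  17: appears 1 time(s)
  20: appears 1 time(s)
Step 2: The value 5 appears most frequently (3 times).
Step 3: Mode = 5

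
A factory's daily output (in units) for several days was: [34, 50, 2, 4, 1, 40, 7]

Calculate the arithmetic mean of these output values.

19.7143

Step 1: Sum all values: 34 + 50 + 2 + 4 + 1 + 40 + 7 = 138
Step 2: Count the number of values: n = 7
Step 3: Mean = sum / n = 138 / 7 = 19.7143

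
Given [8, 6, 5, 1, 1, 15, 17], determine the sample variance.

39.9524

Step 1: Compute the mean: (8 + 6 + 5 + 1 + 1 + 15 + 17) / 7 = 7.5714
Step 2: Compute squared deviations from the mean:
  (8 - 7.5714)^2 = 0.1837
  (6 - 7.5714)^2 = 2.4694
  (5 - 7.5714)^2 = 6.6122
  (1 - 7.5714)^2 = 43.1837
  (1 - 7.5714)^2 = 43.1837
  (15 - 7.5714)^2 = 55.1837
  (17 - 7.5714)^2 = 88.898
Step 3: Sum of squared deviations = 239.7143
Step 4: Sample variance = 239.7143 / 6 = 39.9524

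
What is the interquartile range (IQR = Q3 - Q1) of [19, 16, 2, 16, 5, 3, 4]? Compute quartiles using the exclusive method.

13

Step 1: Sort the data: [2, 3, 4, 5, 16, 16, 19]
Step 2: n = 7
Step 3: Using the exclusive quartile method:
  Q1 = 3
  Q2 (median) = 5
  Q3 = 16
  IQR = Q3 - Q1 = 16 - 3 = 13
Step 4: IQR = 13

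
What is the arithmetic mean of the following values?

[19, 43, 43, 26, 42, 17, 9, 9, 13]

24.5556

Step 1: Sum all values: 19 + 43 + 43 + 26 + 42 + 17 + 9 + 9 + 13 = 221
Step 2: Count the number of values: n = 9
Step 3: Mean = sum / n = 221 / 9 = 24.5556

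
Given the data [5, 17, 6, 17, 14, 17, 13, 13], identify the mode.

17

Step 1: Count the frequency of each value:
  5: appears 1 time(s)
  6: appears 1 time(s)
  13: appears 2 time(s)
  14: appears 1 time(s)
  17: appears 3 time(s)
Step 2: The value 17 appears most frequently (3 times).
Step 3: Mode = 17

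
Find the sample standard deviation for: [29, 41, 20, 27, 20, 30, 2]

12.0752

Step 1: Compute the mean: 24.1429
Step 2: Sum of squared deviations from the mean: 874.8571
Step 3: Sample variance = 874.8571 / 6 = 145.8095
Step 4: Standard deviation = sqrt(145.8095) = 12.0752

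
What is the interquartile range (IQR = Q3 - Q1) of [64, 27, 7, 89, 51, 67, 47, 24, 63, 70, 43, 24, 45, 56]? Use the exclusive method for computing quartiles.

38.5

Step 1: Sort the data: [7, 24, 24, 27, 43, 45, 47, 51, 56, 63, 64, 67, 70, 89]
Step 2: n = 14
Step 3: Using the exclusive quartile method:
  Q1 = 26.25
  Q2 (median) = 49
  Q3 = 64.75
  IQR = Q3 - Q1 = 64.75 - 26.25 = 38.5
Step 4: IQR = 38.5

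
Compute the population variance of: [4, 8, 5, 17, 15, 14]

25.5833

Step 1: Compute the mean: (4 + 8 + 5 + 17 + 15 + 14) / 6 = 10.5
Step 2: Compute squared deviations from the mean:
  (4 - 10.5)^2 = 42.25
  (8 - 10.5)^2 = 6.25
  (5 - 10.5)^2 = 30.25
  (17 - 10.5)^2 = 42.25
  (15 - 10.5)^2 = 20.25
  (14 - 10.5)^2 = 12.25
Step 3: Sum of squared deviations = 153.5
Step 4: Population variance = 153.5 / 6 = 25.5833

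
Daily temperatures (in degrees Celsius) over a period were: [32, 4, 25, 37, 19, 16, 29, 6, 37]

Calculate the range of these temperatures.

33

Step 1: Identify the maximum value: max = 37
Step 2: Identify the minimum value: min = 4
Step 3: Range = max - min = 37 - 4 = 33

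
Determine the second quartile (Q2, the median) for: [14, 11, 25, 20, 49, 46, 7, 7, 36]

20

Step 1: Sort the data: [7, 7, 11, 14, 20, 25, 36, 46, 49]
Step 2: n = 9
Step 3: Q2 is the median. Since n is odd, it is the middle value at position 5: 20
Step 4: Q2 = 20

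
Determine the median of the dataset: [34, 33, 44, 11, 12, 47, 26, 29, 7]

29

Step 1: Sort the data in ascending order: [7, 11, 12, 26, 29, 33, 34, 44, 47]
Step 2: The number of values is n = 9.
Step 3: Since n is odd, the median is the middle value at position 5: 29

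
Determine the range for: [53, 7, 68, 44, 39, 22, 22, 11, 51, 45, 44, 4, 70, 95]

91

Step 1: Identify the maximum value: max = 95
Step 2: Identify the minimum value: min = 4
Step 3: Range = max - min = 95 - 4 = 91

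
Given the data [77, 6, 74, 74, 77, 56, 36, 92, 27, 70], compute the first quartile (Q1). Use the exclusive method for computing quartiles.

33.75

Step 1: Sort the data: [6, 27, 36, 56, 70, 74, 74, 77, 77, 92]
Step 2: n = 10
Step 3: Using the exclusive quartile method:
  Q1 = 33.75
  Q2 (median) = 72
  Q3 = 77
  IQR = Q3 - Q1 = 77 - 33.75 = 43.25
Step 4: Q1 = 33.75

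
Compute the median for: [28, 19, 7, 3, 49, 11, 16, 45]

17.5

Step 1: Sort the data in ascending order: [3, 7, 11, 16, 19, 28, 45, 49]
Step 2: The number of values is n = 8.
Step 3: Since n is even, the median is the average of positions 4 and 5:
  Median = (16 + 19) / 2 = 17.5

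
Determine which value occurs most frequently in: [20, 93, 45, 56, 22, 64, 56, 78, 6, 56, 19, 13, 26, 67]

56

Step 1: Count the frequency of each value:
  6: appears 1 time(s)
  13: appears 1 time(s)
  19: appears 1 time(s)
  20: appears 1 time(s)
  22: appears 1 time(s)
  26: appears 1 time(s)
  45: appears 1 time(s)
  56: appears 3 time(s)
  64: appears 1 time(s)
  67: appears 1 time(s)
  78: appears 1 time(s)
  93: appears 1 time(s)
Step 2: The value 56 appears most frequently (3 times).
Step 3: Mode = 56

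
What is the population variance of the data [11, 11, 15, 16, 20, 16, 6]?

17.9592

Step 1: Compute the mean: (11 + 11 + 15 + 16 + 20 + 16 + 6) / 7 = 13.5714
Step 2: Compute squared deviations from the mean:
  (11 - 13.5714)^2 = 6.6122
  (11 - 13.5714)^2 = 6.6122
  (15 - 13.5714)^2 = 2.0408
  (16 - 13.5714)^2 = 5.898
  (20 - 13.5714)^2 = 41.3265
  (16 - 13.5714)^2 = 5.898
  (6 - 13.5714)^2 = 57.3265
Step 3: Sum of squared deviations = 125.7143
Step 4: Population variance = 125.7143 / 7 = 17.9592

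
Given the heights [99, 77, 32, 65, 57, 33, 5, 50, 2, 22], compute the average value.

44.2

Step 1: Sum all values: 99 + 77 + 32 + 65 + 57 + 33 + 5 + 50 + 2 + 22 = 442
Step 2: Count the number of values: n = 10
Step 3: Mean = sum / n = 442 / 10 = 44.2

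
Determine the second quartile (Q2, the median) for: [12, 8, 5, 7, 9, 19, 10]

9

Step 1: Sort the data: [5, 7, 8, 9, 10, 12, 19]
Step 2: n = 7
Step 3: Q2 is the median. Since n is odd, it is the middle value at position 4: 9
Step 4: Q2 = 9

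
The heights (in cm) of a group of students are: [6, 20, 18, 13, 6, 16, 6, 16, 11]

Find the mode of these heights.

6

Step 1: Count the frequency of each value:
  6: appears 3 time(s)
  11: appears 1 time(s)
  13: appears 1 time(s)
  16: appears 2 time(s)
  18: appears 1 time(s)
  20: appears 1 time(s)
Step 2: The value 6 appears most frequently (3 times).
Step 3: Mode = 6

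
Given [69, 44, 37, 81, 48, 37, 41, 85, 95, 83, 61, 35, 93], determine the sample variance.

530.859

Step 1: Compute the mean: (69 + 44 + 37 + 81 + 48 + 37 + 41 + 85 + 95 + 83 + 61 + 35 + 93) / 13 = 62.2308
Step 2: Compute squared deviations from the mean:
  (69 - 62.2308)^2 = 45.8225
  (44 - 62.2308)^2 = 332.3609
  (37 - 62.2308)^2 = 636.5917
  (81 - 62.2308)^2 = 352.284
  (48 - 62.2308)^2 = 202.5148
  (37 - 62.2308)^2 = 636.5917
  (41 - 62.2308)^2 = 450.7456
  (85 - 62.2308)^2 = 518.4379
  (95 - 62.2308)^2 = 1073.8225
  (83 - 62.2308)^2 = 431.3609
  (61 - 62.2308)^2 = 1.5148
  (35 - 62.2308)^2 = 741.5148
  (93 - 62.2308)^2 = 946.7456
Step 3: Sum of squared deviations = 6370.3077
Step 4: Sample variance = 6370.3077 / 12 = 530.859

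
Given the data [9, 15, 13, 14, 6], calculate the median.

13

Step 1: Sort the data in ascending order: [6, 9, 13, 14, 15]
Step 2: The number of values is n = 5.
Step 3: Since n is odd, the median is the middle value at position 3: 13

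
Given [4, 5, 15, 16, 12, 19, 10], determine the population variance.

27.102

Step 1: Compute the mean: (4 + 5 + 15 + 16 + 12 + 19 + 10) / 7 = 11.5714
Step 2: Compute squared deviations from the mean:
  (4 - 11.5714)^2 = 57.3265
  (5 - 11.5714)^2 = 43.1837
  (15 - 11.5714)^2 = 11.7551
  (16 - 11.5714)^2 = 19.6122
  (12 - 11.5714)^2 = 0.1837
  (19 - 11.5714)^2 = 55.1837
  (10 - 11.5714)^2 = 2.4694
Step 3: Sum of squared deviations = 189.7143
Step 4: Population variance = 189.7143 / 7 = 27.102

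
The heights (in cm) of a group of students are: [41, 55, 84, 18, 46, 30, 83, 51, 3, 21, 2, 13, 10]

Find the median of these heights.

30

Step 1: Sort the data in ascending order: [2, 3, 10, 13, 18, 21, 30, 41, 46, 51, 55, 83, 84]
Step 2: The number of values is n = 13.
Step 3: Since n is odd, the median is the middle value at position 7: 30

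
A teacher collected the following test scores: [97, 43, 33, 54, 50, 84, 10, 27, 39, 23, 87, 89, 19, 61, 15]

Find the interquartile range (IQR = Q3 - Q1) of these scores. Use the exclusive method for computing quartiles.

61

Step 1: Sort the data: [10, 15, 19, 23, 27, 33, 39, 43, 50, 54, 61, 84, 87, 89, 97]
Step 2: n = 15
Step 3: Using the exclusive quartile method:
  Q1 = 23
  Q2 (median) = 43
  Q3 = 84
  IQR = Q3 - Q1 = 84 - 23 = 61
Step 4: IQR = 61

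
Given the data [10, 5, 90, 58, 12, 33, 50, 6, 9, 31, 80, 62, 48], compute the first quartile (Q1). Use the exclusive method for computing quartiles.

9.5

Step 1: Sort the data: [5, 6, 9, 10, 12, 31, 33, 48, 50, 58, 62, 80, 90]
Step 2: n = 13
Step 3: Using the exclusive quartile method:
  Q1 = 9.5
  Q2 (median) = 33
  Q3 = 60
  IQR = Q3 - Q1 = 60 - 9.5 = 50.5
Step 4: Q1 = 9.5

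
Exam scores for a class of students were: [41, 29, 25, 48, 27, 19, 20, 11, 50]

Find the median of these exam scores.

27

Step 1: Sort the data in ascending order: [11, 19, 20, 25, 27, 29, 41, 48, 50]
Step 2: The number of values is n = 9.
Step 3: Since n is odd, the median is the middle value at position 5: 27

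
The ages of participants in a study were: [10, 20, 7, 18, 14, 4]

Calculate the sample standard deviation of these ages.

6.2743

Step 1: Compute the mean: 12.1667
Step 2: Sum of squared deviations from the mean: 196.8333
Step 3: Sample variance = 196.8333 / 5 = 39.3667
Step 4: Standard deviation = sqrt(39.3667) = 6.2743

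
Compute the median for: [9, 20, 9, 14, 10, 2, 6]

9

Step 1: Sort the data in ascending order: [2, 6, 9, 9, 10, 14, 20]
Step 2: The number of values is n = 7.
Step 3: Since n is odd, the median is the middle value at position 4: 9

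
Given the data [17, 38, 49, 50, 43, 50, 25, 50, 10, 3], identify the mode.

50

Step 1: Count the frequency of each value:
  3: appears 1 time(s)
  10: appears 1 time(s)
  17: appears 1 time(s)
  25: appears 1 time(s)
  38: appears 1 time(s)
  43: appears 1 time(s)
  49: appears 1 time(s)
  50: appears 3 time(s)
Step 2: The value 50 appears most frequently (3 times).
Step 3: Mode = 50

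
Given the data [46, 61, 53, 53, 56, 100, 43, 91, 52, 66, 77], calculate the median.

56

Step 1: Sort the data in ascending order: [43, 46, 52, 53, 53, 56, 61, 66, 77, 91, 100]
Step 2: The number of values is n = 11.
Step 3: Since n is odd, the median is the middle value at position 6: 56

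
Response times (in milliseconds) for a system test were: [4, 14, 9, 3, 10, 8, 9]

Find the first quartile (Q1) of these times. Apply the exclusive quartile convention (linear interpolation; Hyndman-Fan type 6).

4

Step 1: Sort the data: [3, 4, 8, 9, 9, 10, 14]
Step 2: n = 7
Step 3: Using the exclusive quartile method:
  Q1 = 4
  Q2 (median) = 9
  Q3 = 10
  IQR = Q3 - Q1 = 10 - 4 = 6
Step 4: Q1 = 4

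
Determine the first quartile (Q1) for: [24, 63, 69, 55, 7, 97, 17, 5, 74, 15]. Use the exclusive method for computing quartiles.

13

Step 1: Sort the data: [5, 7, 15, 17, 24, 55, 63, 69, 74, 97]
Step 2: n = 10
Step 3: Using the exclusive quartile method:
  Q1 = 13
  Q2 (median) = 39.5
  Q3 = 70.25
  IQR = Q3 - Q1 = 70.25 - 13 = 57.25
Step 4: Q1 = 13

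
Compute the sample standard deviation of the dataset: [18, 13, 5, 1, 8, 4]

6.3061

Step 1: Compute the mean: 8.1667
Step 2: Sum of squared deviations from the mean: 198.8333
Step 3: Sample variance = 198.8333 / 5 = 39.7667
Step 4: Standard deviation = sqrt(39.7667) = 6.3061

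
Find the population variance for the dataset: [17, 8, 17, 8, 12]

16.24

Step 1: Compute the mean: (17 + 8 + 17 + 8 + 12) / 5 = 12.4
Step 2: Compute squared deviations from the mean:
  (17 - 12.4)^2 = 21.16
  (8 - 12.4)^2 = 19.36
  (17 - 12.4)^2 = 21.16
  (8 - 12.4)^2 = 19.36
  (12 - 12.4)^2 = 0.16
Step 3: Sum of squared deviations = 81.2
Step 4: Population variance = 81.2 / 5 = 16.24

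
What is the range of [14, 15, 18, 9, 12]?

9

Step 1: Identify the maximum value: max = 18
Step 2: Identify the minimum value: min = 9
Step 3: Range = max - min = 18 - 9 = 9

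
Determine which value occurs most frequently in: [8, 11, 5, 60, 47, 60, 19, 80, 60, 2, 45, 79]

60

Step 1: Count the frequency of each value:
  2: appears 1 time(s)
  5: appears 1 time(s)
  8: appears 1 time(s)
  11: appears 1 time(s)
  19: appears 1 time(s)
  45: appears 1 time(s)
  47: appears 1 time(s)
  60: appears 3 time(s)
  79: appears 1 time(s)
  80: appears 1 time(s)
Step 2: The value 60 appears most frequently (3 times).
Step 3: Mode = 60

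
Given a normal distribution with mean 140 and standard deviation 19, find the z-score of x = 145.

0.2632

Step 1: Recall the z-score formula: z = (x - mu) / sigma
Step 2: Substitute values: z = (145 - 140) / 19
Step 3: z = 5 / 19 = 0.2632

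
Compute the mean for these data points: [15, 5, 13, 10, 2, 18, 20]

11.8571

Step 1: Sum all values: 15 + 5 + 13 + 10 + 2 + 18 + 20 = 83
Step 2: Count the number of values: n = 7
Step 3: Mean = sum / n = 83 / 7 = 11.8571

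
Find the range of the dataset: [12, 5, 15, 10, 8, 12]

10

Step 1: Identify the maximum value: max = 15
Step 2: Identify the minimum value: min = 5
Step 3: Range = max - min = 15 - 5 = 10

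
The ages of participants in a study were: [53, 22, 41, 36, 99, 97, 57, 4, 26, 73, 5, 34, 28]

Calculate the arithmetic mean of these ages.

44.2308

Step 1: Sum all values: 53 + 22 + 41 + 36 + 99 + 97 + 57 + 4 + 26 + 73 + 5 + 34 + 28 = 575
Step 2: Count the number of values: n = 13
Step 3: Mean = sum / n = 575 / 13 = 44.2308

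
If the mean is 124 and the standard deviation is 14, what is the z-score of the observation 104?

-1.4286

Step 1: Recall the z-score formula: z = (x - mu) / sigma
Step 2: Substitute values: z = (104 - 124) / 14
Step 3: z = -20 / 14 = -1.4286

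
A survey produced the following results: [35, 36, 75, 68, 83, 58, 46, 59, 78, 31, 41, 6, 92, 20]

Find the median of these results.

52

Step 1: Sort the data in ascending order: [6, 20, 31, 35, 36, 41, 46, 58, 59, 68, 75, 78, 83, 92]
Step 2: The number of values is n = 14.
Step 3: Since n is even, the median is the average of positions 7 and 8:
  Median = (46 + 58) / 2 = 52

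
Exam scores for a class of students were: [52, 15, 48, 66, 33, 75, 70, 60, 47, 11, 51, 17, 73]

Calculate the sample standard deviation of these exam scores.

22.3107

Step 1: Compute the mean: 47.5385
Step 2: Sum of squared deviations from the mean: 5973.2308
Step 3: Sample variance = 5973.2308 / 12 = 497.7692
Step 4: Standard deviation = sqrt(497.7692) = 22.3107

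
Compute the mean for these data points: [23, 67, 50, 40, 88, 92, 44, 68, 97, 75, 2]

58.7273

Step 1: Sum all values: 23 + 67 + 50 + 40 + 88 + 92 + 44 + 68 + 97 + 75 + 2 = 646
Step 2: Count the number of values: n = 11
Step 3: Mean = sum / n = 646 / 11 = 58.7273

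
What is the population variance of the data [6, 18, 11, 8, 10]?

16.64

Step 1: Compute the mean: (6 + 18 + 11 + 8 + 10) / 5 = 10.6
Step 2: Compute squared deviations from the mean:
  (6 - 10.6)^2 = 21.16
  (18 - 10.6)^2 = 54.76
  (11 - 10.6)^2 = 0.16
  (8 - 10.6)^2 = 6.76
  (10 - 10.6)^2 = 0.36
Step 3: Sum of squared deviations = 83.2
Step 4: Population variance = 83.2 / 5 = 16.64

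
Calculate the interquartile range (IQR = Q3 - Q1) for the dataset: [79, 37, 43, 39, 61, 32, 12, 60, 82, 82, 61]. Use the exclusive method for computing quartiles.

42

Step 1: Sort the data: [12, 32, 37, 39, 43, 60, 61, 61, 79, 82, 82]
Step 2: n = 11
Step 3: Using the exclusive quartile method:
  Q1 = 37
  Q2 (median) = 60
  Q3 = 79
  IQR = Q3 - Q1 = 79 - 37 = 42
Step 4: IQR = 42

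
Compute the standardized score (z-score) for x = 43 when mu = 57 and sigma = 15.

-0.9333

Step 1: Recall the z-score formula: z = (x - mu) / sigma
Step 2: Substitute values: z = (43 - 57) / 15
Step 3: z = -14 / 15 = -0.9333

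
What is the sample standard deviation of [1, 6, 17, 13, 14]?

6.5345

Step 1: Compute the mean: 10.2
Step 2: Sum of squared deviations from the mean: 170.8
Step 3: Sample variance = 170.8 / 4 = 42.7
Step 4: Standard deviation = sqrt(42.7) = 6.5345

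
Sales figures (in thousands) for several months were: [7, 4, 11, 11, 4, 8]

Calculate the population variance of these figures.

8.25

Step 1: Compute the mean: (7 + 4 + 11 + 11 + 4 + 8) / 6 = 7.5
Step 2: Compute squared deviations from the mean:
  (7 - 7.5)^2 = 0.25
  (4 - 7.5)^2 = 12.25
  (11 - 7.5)^2 = 12.25
  (11 - 7.5)^2 = 12.25
  (4 - 7.5)^2 = 12.25
  (8 - 7.5)^2 = 0.25
Step 3: Sum of squared deviations = 49.5
Step 4: Population variance = 49.5 / 6 = 8.25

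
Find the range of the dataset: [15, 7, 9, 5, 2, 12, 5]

13

Step 1: Identify the maximum value: max = 15
Step 2: Identify the minimum value: min = 2
Step 3: Range = max - min = 15 - 2 = 13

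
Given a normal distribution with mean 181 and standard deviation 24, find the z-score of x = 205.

1

Step 1: Recall the z-score formula: z = (x - mu) / sigma
Step 2: Substitute values: z = (205 - 181) / 24
Step 3: z = 24 / 24 = 1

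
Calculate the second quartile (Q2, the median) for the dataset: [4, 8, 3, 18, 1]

4

Step 1: Sort the data: [1, 3, 4, 8, 18]
Step 2: n = 5
Step 3: Q2 is the median. Since n is odd, it is the middle value at position 3: 4
Step 4: Q2 = 4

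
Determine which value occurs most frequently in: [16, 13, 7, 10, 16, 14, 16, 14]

16

Step 1: Count the frequency of each value:
  7: appears 1 time(s)
  10: appears 1 time(s)
  13: appears 1 time(s)
  14: appears 2 time(s)
  16: appears 3 time(s)
Step 2: The value 16 appears most frequently (3 times).
Step 3: Mode = 16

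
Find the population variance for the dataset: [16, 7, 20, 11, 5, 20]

35.1389

Step 1: Compute the mean: (16 + 7 + 20 + 11 + 5 + 20) / 6 = 13.1667
Step 2: Compute squared deviations from the mean:
  (16 - 13.1667)^2 = 8.0278
  (7 - 13.1667)^2 = 38.0278
  (20 - 13.1667)^2 = 46.6944
  (11 - 13.1667)^2 = 4.6944
  (5 - 13.1667)^2 = 66.6944
  (20 - 13.1667)^2 = 46.6944
Step 3: Sum of squared deviations = 210.8333
Step 4: Population variance = 210.8333 / 6 = 35.1389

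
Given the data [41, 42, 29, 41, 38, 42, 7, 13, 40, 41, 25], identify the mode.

41

Step 1: Count the frequency of each value:
  7: appears 1 time(s)
  13: appears 1 time(s)
  25: appears 1 time(s)
  29: appears 1 time(s)
  38: appears 1 time(s)
  40: appears 1 time(s)
  41: appears 3 time(s)
  42: appears 2 time(s)
Step 2: The value 41 appears most frequently (3 times).
Step 3: Mode = 41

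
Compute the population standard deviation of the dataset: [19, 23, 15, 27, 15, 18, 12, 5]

6.2998

Step 1: Compute the mean: 16.75
Step 2: Sum of squared deviations from the mean: 317.5
Step 3: Population variance = 317.5 / 8 = 39.6875
Step 4: Standard deviation = sqrt(39.6875) = 6.2998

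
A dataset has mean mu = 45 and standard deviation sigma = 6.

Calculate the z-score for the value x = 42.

-0.5

Step 1: Recall the z-score formula: z = (x - mu) / sigma
Step 2: Substitute values: z = (42 - 45) / 6
Step 3: z = -3 / 6 = -0.5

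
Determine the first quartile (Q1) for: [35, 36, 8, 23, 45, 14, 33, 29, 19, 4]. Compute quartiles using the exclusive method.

12.5

Step 1: Sort the data: [4, 8, 14, 19, 23, 29, 33, 35, 36, 45]
Step 2: n = 10
Step 3: Using the exclusive quartile method:
  Q1 = 12.5
  Q2 (median) = 26
  Q3 = 35.25
  IQR = Q3 - Q1 = 35.25 - 12.5 = 22.75
Step 4: Q1 = 12.5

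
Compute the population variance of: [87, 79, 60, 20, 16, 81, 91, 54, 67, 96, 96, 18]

858.3542

Step 1: Compute the mean: (87 + 79 + 60 + 20 + 16 + 81 + 91 + 54 + 67 + 96 + 96 + 18) / 12 = 63.75
Step 2: Compute squared deviations from the mean:
  (87 - 63.75)^2 = 540.5625
  (79 - 63.75)^2 = 232.5625
  (60 - 63.75)^2 = 14.0625
  (20 - 63.75)^2 = 1914.0625
  (16 - 63.75)^2 = 2280.0625
  (81 - 63.75)^2 = 297.5625
  (91 - 63.75)^2 = 742.5625
  (54 - 63.75)^2 = 95.0625
  (67 - 63.75)^2 = 10.5625
  (96 - 63.75)^2 = 1040.0625
  (96 - 63.75)^2 = 1040.0625
  (18 - 63.75)^2 = 2093.0625
Step 3: Sum of squared deviations = 10300.25
Step 4: Population variance = 10300.25 / 12 = 858.3542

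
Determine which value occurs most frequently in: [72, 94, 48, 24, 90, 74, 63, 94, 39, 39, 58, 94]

94

Step 1: Count the frequency of each value:
  24: appears 1 time(s)
  39: appears 2 time(s)
  48: appears 1 time(s)
  58: appears 1 time(s)
  63: appears 1 time(s)
  72: appears 1 time(s)
  74: appears 1 time(s)
  90: appears 1 time(s)
  94: appears 3 time(s)
Step 2: The value 94 appears most frequently (3 times).
Step 3: Mode = 94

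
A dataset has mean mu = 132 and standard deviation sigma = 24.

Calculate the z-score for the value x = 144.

0.5

Step 1: Recall the z-score formula: z = (x - mu) / sigma
Step 2: Substitute values: z = (144 - 132) / 24
Step 3: z = 12 / 24 = 0.5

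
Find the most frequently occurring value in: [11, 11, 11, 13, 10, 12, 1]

11

Step 1: Count the frequency of each value:
  1: appears 1 time(s)
  10: appears 1 time(s)
  11: appears 3 time(s)
  12: appears 1 time(s)
  13: appears 1 time(s)
Step 2: The value 11 appears most frequently (3 times).
Step 3: Mode = 11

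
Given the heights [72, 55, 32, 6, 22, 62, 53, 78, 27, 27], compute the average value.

43.4

Step 1: Sum all values: 72 + 55 + 32 + 6 + 22 + 62 + 53 + 78 + 27 + 27 = 434
Step 2: Count the number of values: n = 10
Step 3: Mean = sum / n = 434 / 10 = 43.4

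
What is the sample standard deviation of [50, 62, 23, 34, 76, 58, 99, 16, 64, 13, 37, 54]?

25.5123

Step 1: Compute the mean: 48.8333
Step 2: Sum of squared deviations from the mean: 7159.6667
Step 3: Sample variance = 7159.6667 / 11 = 650.8788
Step 4: Standard deviation = sqrt(650.8788) = 25.5123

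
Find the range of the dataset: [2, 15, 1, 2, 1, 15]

14

Step 1: Identify the maximum value: max = 15
Step 2: Identify the minimum value: min = 1
Step 3: Range = max - min = 15 - 1 = 14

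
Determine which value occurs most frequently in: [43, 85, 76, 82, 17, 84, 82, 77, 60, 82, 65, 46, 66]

82

Step 1: Count the frequency of each value:
  17: appears 1 time(s)
  43: appears 1 time(s)
  46: appears 1 time(s)
  60: appears 1 time(s)
  65: appears 1 time(s)
  66: appears 1 time(s)
  76: appears 1 time(s)
  77: appears 1 time(s)
  82: appears 3 time(s)
  84: appears 1 time(s)
  85: appears 1 time(s)
Step 2: The value 82 appears most frequently (3 times).
Step 3: Mode = 82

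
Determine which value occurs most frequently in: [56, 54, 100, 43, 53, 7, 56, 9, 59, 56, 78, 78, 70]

56

Step 1: Count the frequency of each value:
  7: appears 1 time(s)
  9: appears 1 time(s)
  43: appears 1 time(s)
  53: appears 1 time(s)
  54: appears 1 time(s)
  56: appears 3 time(s)
  59: appears 1 time(s)
  70: appears 1 time(s)
  78: appears 2 time(s)
  100: appears 1 time(s)
Step 2: The value 56 appears most frequently (3 times).
Step 3: Mode = 56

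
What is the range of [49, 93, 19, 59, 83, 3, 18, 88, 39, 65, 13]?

90

Step 1: Identify the maximum value: max = 93
Step 2: Identify the minimum value: min = 3
Step 3: Range = max - min = 93 - 3 = 90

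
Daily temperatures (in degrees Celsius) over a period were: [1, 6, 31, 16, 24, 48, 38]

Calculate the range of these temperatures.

47

Step 1: Identify the maximum value: max = 48
Step 2: Identify the minimum value: min = 1
Step 3: Range = max - min = 48 - 1 = 47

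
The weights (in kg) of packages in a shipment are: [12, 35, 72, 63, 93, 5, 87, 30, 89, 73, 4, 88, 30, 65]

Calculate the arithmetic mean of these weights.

53.2857

Step 1: Sum all values: 12 + 35 + 72 + 63 + 93 + 5 + 87 + 30 + 89 + 73 + 4 + 88 + 30 + 65 = 746
Step 2: Count the number of values: n = 14
Step 3: Mean = sum / n = 746 / 14 = 53.2857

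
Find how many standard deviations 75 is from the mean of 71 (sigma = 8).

0.5

Step 1: Recall the z-score formula: z = (x - mu) / sigma
Step 2: Substitute values: z = (75 - 71) / 8
Step 3: z = 4 / 8 = 0.5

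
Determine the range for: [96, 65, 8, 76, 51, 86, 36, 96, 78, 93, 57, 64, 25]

88

Step 1: Identify the maximum value: max = 96
Step 2: Identify the minimum value: min = 8
Step 3: Range = max - min = 96 - 8 = 88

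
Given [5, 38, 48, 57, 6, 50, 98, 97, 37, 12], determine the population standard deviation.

31.6443

Step 1: Compute the mean: 44.8
Step 2: Sum of squared deviations from the mean: 10013.6
Step 3: Population variance = 10013.6 / 10 = 1001.36
Step 4: Standard deviation = sqrt(1001.36) = 31.6443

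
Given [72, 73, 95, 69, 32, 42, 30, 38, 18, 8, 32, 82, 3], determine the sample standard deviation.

29.4884

Step 1: Compute the mean: 45.6923
Step 2: Sum of squared deviations from the mean: 10434.7692
Step 3: Sample variance = 10434.7692 / 12 = 869.5641
Step 4: Standard deviation = sqrt(869.5641) = 29.4884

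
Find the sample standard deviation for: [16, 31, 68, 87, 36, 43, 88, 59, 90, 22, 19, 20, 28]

28.2353

Step 1: Compute the mean: 46.6923
Step 2: Sum of squared deviations from the mean: 9566.7692
Step 3: Sample variance = 9566.7692 / 12 = 797.2308
Step 4: Standard deviation = sqrt(797.2308) = 28.2353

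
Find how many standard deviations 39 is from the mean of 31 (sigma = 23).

0.3478

Step 1: Recall the z-score formula: z = (x - mu) / sigma
Step 2: Substitute values: z = (39 - 31) / 23
Step 3: z = 8 / 23 = 0.3478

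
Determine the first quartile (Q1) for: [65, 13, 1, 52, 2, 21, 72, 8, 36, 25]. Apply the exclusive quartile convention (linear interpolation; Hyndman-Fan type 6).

6.5

Step 1: Sort the data: [1, 2, 8, 13, 21, 25, 36, 52, 65, 72]
Step 2: n = 10
Step 3: Using the exclusive quartile method:
  Q1 = 6.5
  Q2 (median) = 23
  Q3 = 55.25
  IQR = Q3 - Q1 = 55.25 - 6.5 = 48.75
Step 4: Q1 = 6.5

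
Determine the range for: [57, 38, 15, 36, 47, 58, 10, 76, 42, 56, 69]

66

Step 1: Identify the maximum value: max = 76
Step 2: Identify the minimum value: min = 10
Step 3: Range = max - min = 76 - 10 = 66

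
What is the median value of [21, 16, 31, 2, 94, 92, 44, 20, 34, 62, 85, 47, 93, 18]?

39

Step 1: Sort the data in ascending order: [2, 16, 18, 20, 21, 31, 34, 44, 47, 62, 85, 92, 93, 94]
Step 2: The number of values is n = 14.
Step 3: Since n is even, the median is the average of positions 7 and 8:
  Median = (34 + 44) / 2 = 39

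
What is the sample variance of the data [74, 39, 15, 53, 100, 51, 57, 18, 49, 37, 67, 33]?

568.0833

Step 1: Compute the mean: (74 + 39 + 15 + 53 + 100 + 51 + 57 + 18 + 49 + 37 + 67 + 33) / 12 = 49.4167
Step 2: Compute squared deviations from the mean:
  (74 - 49.4167)^2 = 604.3403
  (39 - 49.4167)^2 = 108.5069
  (15 - 49.4167)^2 = 1184.5069
  (53 - 49.4167)^2 = 12.8403
  (100 - 49.4167)^2 = 2558.6736
  (51 - 49.4167)^2 = 2.5069
  (57 - 49.4167)^2 = 57.5069
  (18 - 49.4167)^2 = 987.0069
  (49 - 49.4167)^2 = 0.1736
  (37 - 49.4167)^2 = 154.1736
  (67 - 49.4167)^2 = 309.1736
  (33 - 49.4167)^2 = 269.5069
Step 3: Sum of squared deviations = 6248.9167
Step 4: Sample variance = 6248.9167 / 11 = 568.0833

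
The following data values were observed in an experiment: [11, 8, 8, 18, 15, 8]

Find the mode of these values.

8

Step 1: Count the frequency of each value:
  8: appears 3 time(s)
  11: appears 1 time(s)
  15: appears 1 time(s)
  18: appears 1 time(s)
Step 2: The value 8 appears most frequently (3 times).
Step 3: Mode = 8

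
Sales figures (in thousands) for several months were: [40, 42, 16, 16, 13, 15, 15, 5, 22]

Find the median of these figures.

16

Step 1: Sort the data in ascending order: [5, 13, 15, 15, 16, 16, 22, 40, 42]
Step 2: The number of values is n = 9.
Step 3: Since n is odd, the median is the middle value at position 5: 16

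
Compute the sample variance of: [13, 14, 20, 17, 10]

14.7

Step 1: Compute the mean: (13 + 14 + 20 + 17 + 10) / 5 = 14.8
Step 2: Compute squared deviations from the mean:
  (13 - 14.8)^2 = 3.24
  (14 - 14.8)^2 = 0.64
  (20 - 14.8)^2 = 27.04
  (17 - 14.8)^2 = 4.84
  (10 - 14.8)^2 = 23.04
Step 3: Sum of squared deviations = 58.8
Step 4: Sample variance = 58.8 / 4 = 14.7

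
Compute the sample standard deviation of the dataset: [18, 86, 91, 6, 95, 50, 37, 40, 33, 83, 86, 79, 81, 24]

31.0513

Step 1: Compute the mean: 57.7857
Step 2: Sum of squared deviations from the mean: 12534.3571
Step 3: Sample variance = 12534.3571 / 13 = 964.1813
Step 4: Standard deviation = sqrt(964.1813) = 31.0513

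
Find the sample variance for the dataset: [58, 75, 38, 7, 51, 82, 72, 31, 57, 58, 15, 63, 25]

554.9231

Step 1: Compute the mean: (58 + 75 + 38 + 7 + 51 + 82 + 72 + 31 + 57 + 58 + 15 + 63 + 25) / 13 = 48.6154
Step 2: Compute squared deviations from the mean:
  (58 - 48.6154)^2 = 88.071
  (75 - 48.6154)^2 = 696.1479
  (38 - 48.6154)^2 = 112.6864
  (7 - 48.6154)^2 = 1731.8402
  (51 - 48.6154)^2 = 5.6864
  (82 - 48.6154)^2 = 1114.5325
  (72 - 48.6154)^2 = 546.8402
  (31 - 48.6154)^2 = 310.3018
  (57 - 48.6154)^2 = 70.3018
  (58 - 48.6154)^2 = 88.071
  (15 - 48.6154)^2 = 1129.9941
  (63 - 48.6154)^2 = 206.9172
  (25 - 48.6154)^2 = 557.6864
Step 3: Sum of squared deviations = 6659.0769
Step 4: Sample variance = 6659.0769 / 12 = 554.9231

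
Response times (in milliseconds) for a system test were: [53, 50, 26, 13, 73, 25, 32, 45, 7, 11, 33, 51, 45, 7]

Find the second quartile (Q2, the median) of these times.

32.5

Step 1: Sort the data: [7, 7, 11, 13, 25, 26, 32, 33, 45, 45, 50, 51, 53, 73]
Step 2: n = 14
Step 3: Q2 is the median. Since n is even, it is the average of the values at positions 7 and 8:
  Q2 = (32 + 33) / 2 = 32.5
Step 4: Q2 = 32.5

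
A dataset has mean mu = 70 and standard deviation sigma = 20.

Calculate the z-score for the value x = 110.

2

Step 1: Recall the z-score formula: z = (x - mu) / sigma
Step 2: Substitute values: z = (110 - 70) / 20
Step 3: z = 40 / 20 = 2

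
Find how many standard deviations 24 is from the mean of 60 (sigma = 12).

-3

Step 1: Recall the z-score formula: z = (x - mu) / sigma
Step 2: Substitute values: z = (24 - 60) / 12
Step 3: z = -36 / 12 = -3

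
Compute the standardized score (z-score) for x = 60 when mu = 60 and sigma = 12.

0

Step 1: Recall the z-score formula: z = (x - mu) / sigma
Step 2: Substitute values: z = (60 - 60) / 12
Step 3: z = 0 / 12 = 0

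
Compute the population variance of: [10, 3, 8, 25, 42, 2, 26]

188.5306

Step 1: Compute the mean: (10 + 3 + 8 + 25 + 42 + 2 + 26) / 7 = 16.5714
Step 2: Compute squared deviations from the mean:
  (10 - 16.5714)^2 = 43.1837
  (3 - 16.5714)^2 = 184.1837
  (8 - 16.5714)^2 = 73.4694
  (25 - 16.5714)^2 = 71.0408
  (42 - 16.5714)^2 = 646.6122
  (2 - 16.5714)^2 = 212.3265
  (26 - 16.5714)^2 = 88.898
Step 3: Sum of squared deviations = 1319.7143
Step 4: Population variance = 1319.7143 / 7 = 188.5306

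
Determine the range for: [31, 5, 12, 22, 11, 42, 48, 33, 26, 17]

43

Step 1: Identify the maximum value: max = 48
Step 2: Identify the minimum value: min = 5
Step 3: Range = max - min = 48 - 5 = 43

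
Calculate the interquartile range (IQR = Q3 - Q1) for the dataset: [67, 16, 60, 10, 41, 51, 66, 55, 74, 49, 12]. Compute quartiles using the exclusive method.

50

Step 1: Sort the data: [10, 12, 16, 41, 49, 51, 55, 60, 66, 67, 74]
Step 2: n = 11
Step 3: Using the exclusive quartile method:
  Q1 = 16
  Q2 (median) = 51
  Q3 = 66
  IQR = Q3 - Q1 = 66 - 16 = 50
Step 4: IQR = 50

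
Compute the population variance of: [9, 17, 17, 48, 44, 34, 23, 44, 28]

173.3333

Step 1: Compute the mean: (9 + 17 + 17 + 48 + 44 + 34 + 23 + 44 + 28) / 9 = 29.3333
Step 2: Compute squared deviations from the mean:
  (9 - 29.3333)^2 = 413.4444
  (17 - 29.3333)^2 = 152.1111
  (17 - 29.3333)^2 = 152.1111
  (48 - 29.3333)^2 = 348.4444
  (44 - 29.3333)^2 = 215.1111
  (34 - 29.3333)^2 = 21.7778
  (23 - 29.3333)^2 = 40.1111
  (44 - 29.3333)^2 = 215.1111
  (28 - 29.3333)^2 = 1.7778
Step 3: Sum of squared deviations = 1560
Step 4: Population variance = 1560 / 9 = 173.3333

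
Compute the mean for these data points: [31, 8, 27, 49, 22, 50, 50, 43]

35

Step 1: Sum all values: 31 + 8 + 27 + 49 + 22 + 50 + 50 + 43 = 280
Step 2: Count the number of values: n = 8
Step 3: Mean = sum / n = 280 / 8 = 35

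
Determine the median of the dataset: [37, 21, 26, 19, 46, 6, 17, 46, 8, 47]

23.5

Step 1: Sort the data in ascending order: [6, 8, 17, 19, 21, 26, 37, 46, 46, 47]
Step 2: The number of values is n = 10.
Step 3: Since n is even, the median is the average of positions 5 and 6:
  Median = (21 + 26) / 2 = 23.5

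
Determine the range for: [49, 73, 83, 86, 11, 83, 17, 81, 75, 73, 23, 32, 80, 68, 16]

75

Step 1: Identify the maximum value: max = 86
Step 2: Identify the minimum value: min = 11
Step 3: Range = max - min = 86 - 11 = 75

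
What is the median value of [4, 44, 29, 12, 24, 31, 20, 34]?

26.5

Step 1: Sort the data in ascending order: [4, 12, 20, 24, 29, 31, 34, 44]
Step 2: The number of values is n = 8.
Step 3: Since n is even, the median is the average of positions 4 and 5:
  Median = (24 + 29) / 2 = 26.5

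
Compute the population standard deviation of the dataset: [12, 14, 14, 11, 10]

1.6

Step 1: Compute the mean: 12.2
Step 2: Sum of squared deviations from the mean: 12.8
Step 3: Population variance = 12.8 / 5 = 2.56
Step 4: Standard deviation = sqrt(2.56) = 1.6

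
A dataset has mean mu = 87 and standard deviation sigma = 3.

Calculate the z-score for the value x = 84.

-1

Step 1: Recall the z-score formula: z = (x - mu) / sigma
Step 2: Substitute values: z = (84 - 87) / 3
Step 3: z = -3 / 3 = -1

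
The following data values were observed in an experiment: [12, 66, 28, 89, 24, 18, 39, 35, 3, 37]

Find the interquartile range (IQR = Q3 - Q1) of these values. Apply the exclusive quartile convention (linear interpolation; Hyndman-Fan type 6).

29.25

Step 1: Sort the data: [3, 12, 18, 24, 28, 35, 37, 39, 66, 89]
Step 2: n = 10
Step 3: Using the exclusive quartile method:
  Q1 = 16.5
  Q2 (median) = 31.5
  Q3 = 45.75
  IQR = Q3 - Q1 = 45.75 - 16.5 = 29.25
Step 4: IQR = 29.25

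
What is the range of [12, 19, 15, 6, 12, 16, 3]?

16

Step 1: Identify the maximum value: max = 19
Step 2: Identify the minimum value: min = 3
Step 3: Range = max - min = 19 - 3 = 16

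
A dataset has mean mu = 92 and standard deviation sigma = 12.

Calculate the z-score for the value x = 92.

0

Step 1: Recall the z-score formula: z = (x - mu) / sigma
Step 2: Substitute values: z = (92 - 92) / 12
Step 3: z = 0 / 12 = 0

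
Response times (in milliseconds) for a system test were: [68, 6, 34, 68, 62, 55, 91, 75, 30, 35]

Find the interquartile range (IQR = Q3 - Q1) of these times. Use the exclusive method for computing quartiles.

36.75

Step 1: Sort the data: [6, 30, 34, 35, 55, 62, 68, 68, 75, 91]
Step 2: n = 10
Step 3: Using the exclusive quartile method:
  Q1 = 33
  Q2 (median) = 58.5
  Q3 = 69.75
  IQR = Q3 - Q1 = 69.75 - 33 = 36.75
Step 4: IQR = 36.75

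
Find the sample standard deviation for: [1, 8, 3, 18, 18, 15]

7.5565

Step 1: Compute the mean: 10.5
Step 2: Sum of squared deviations from the mean: 285.5
Step 3: Sample variance = 285.5 / 5 = 57.1
Step 4: Standard deviation = sqrt(57.1) = 7.5565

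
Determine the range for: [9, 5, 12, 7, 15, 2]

13

Step 1: Identify the maximum value: max = 15
Step 2: Identify the minimum value: min = 2
Step 3: Range = max - min = 15 - 2 = 13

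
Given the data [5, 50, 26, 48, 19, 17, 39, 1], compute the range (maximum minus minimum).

49

Step 1: Identify the maximum value: max = 50
Step 2: Identify the minimum value: min = 1
Step 3: Range = max - min = 50 - 1 = 49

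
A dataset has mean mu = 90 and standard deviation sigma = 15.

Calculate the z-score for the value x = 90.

0

Step 1: Recall the z-score formula: z = (x - mu) / sigma
Step 2: Substitute values: z = (90 - 90) / 15
Step 3: z = 0 / 15 = 0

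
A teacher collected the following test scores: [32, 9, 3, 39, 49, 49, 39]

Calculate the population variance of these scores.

291.9592

Step 1: Compute the mean: (32 + 9 + 3 + 39 + 49 + 49 + 39) / 7 = 31.4286
Step 2: Compute squared deviations from the mean:
  (32 - 31.4286)^2 = 0.3265
  (9 - 31.4286)^2 = 503.0408
  (3 - 31.4286)^2 = 808.1837
  (39 - 31.4286)^2 = 57.3265
  (49 - 31.4286)^2 = 308.7551
  (49 - 31.4286)^2 = 308.7551
  (39 - 31.4286)^2 = 57.3265
Step 3: Sum of squared deviations = 2043.7143
Step 4: Population variance = 2043.7143 / 7 = 291.9592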